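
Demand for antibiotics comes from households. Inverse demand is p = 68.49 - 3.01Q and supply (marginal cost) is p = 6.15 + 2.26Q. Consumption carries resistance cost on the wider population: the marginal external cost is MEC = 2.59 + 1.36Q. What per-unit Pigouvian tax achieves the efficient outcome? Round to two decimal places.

tax = 14.85 per unit

Social marginal benefit = demand − MEC = 65.90 - 4.37Q.
Set SMB = MC: 65.90 - 4.37Q = 6.15 + 2.26Q → Q* = 9.0121.
The Pigouvian tax equals MEC at Q*: 2.59 + 1.36×9.0121 = 14.8465.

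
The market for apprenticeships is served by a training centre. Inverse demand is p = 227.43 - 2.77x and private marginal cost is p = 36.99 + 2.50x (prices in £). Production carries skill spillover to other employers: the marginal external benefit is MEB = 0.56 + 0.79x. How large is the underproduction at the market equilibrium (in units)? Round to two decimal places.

6.50 units

Market equilibrium (private): 36.99 + 2.50x = 227.43 - 2.77x → x_m = 36.1366.
Social marginal cost = private MC − MEB = 36.43 + 1.71x.
Set SMC = demand: 36.43 + 1.71x = 227.43 - 2.77x → x* = 42.6339.
Gap = |36.1366 − 42.6339| = 6.4973.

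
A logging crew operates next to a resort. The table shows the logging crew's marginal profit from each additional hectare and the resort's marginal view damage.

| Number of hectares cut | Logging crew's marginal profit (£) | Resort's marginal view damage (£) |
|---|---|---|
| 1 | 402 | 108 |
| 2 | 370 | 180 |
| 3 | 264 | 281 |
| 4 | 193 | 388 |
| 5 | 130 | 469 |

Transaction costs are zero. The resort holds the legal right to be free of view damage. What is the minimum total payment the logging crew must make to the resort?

Efficient level: marginal profit ≥ marginal view damage through level 2, so k* = 2.
With the resort holding the right, the logging crew must at least compensate total damage at k*: 108 + 180 = 288.

£288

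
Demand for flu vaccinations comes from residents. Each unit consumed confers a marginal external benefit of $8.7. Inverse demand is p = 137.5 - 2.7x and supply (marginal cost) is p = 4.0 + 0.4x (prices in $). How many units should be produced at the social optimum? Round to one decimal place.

x* = 45.9

Social marginal benefit = demand + MEB = 146.2 - 2.7x.
Set SMB = MC: 146.2 - 2.7x = 4.0 + 0.4x → x* = 45.8710.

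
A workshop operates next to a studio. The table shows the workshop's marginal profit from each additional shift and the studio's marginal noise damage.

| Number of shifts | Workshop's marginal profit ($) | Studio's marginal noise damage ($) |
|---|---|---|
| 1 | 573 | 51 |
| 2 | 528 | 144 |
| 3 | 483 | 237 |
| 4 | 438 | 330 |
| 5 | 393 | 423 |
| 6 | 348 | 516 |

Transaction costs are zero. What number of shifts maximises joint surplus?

4

Bargaining reaches the level where marginal profit last exceeds marginal noise damage.
That holds through level 4 (438 ≥ 330) but not at 5 (393 < 423).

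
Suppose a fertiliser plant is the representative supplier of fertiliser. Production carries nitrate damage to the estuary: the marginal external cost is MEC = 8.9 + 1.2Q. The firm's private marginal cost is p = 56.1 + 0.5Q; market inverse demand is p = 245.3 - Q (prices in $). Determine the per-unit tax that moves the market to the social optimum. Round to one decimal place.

Social marginal cost = private MC + MEC = 65.0 + 1.7Q.
Set SMC = demand: 65.0 + 1.7Q = 245.3 - Q → Q* = 66.7778.
The Pigouvian tax equals MEC at Q*: 8.9 + 1.2×66.7778 = 89.0334.

tax = $89.0 per unit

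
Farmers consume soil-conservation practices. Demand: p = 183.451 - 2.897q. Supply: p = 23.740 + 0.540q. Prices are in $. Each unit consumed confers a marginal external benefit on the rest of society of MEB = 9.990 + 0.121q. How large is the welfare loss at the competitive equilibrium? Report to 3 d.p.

DWL = $36.754

Market equilibrium (private): 23.740 + 0.540q = 183.451 - 2.897q → q_m = 46.4681.
Social marginal benefit = demand + MEB = 193.441 - 2.776q.
Set SMB = MC: 193.441 - 2.776q = 23.740 + 0.540q → q* = 51.1764.
The welfare-loss triangle has base |q_m − q*| and height MEB(q_m) (the vertical gap between SMB and MC is zero at q* and MEB at q_m).
DWL = ½ × 4.7083 × 15.6126 = 36.7544.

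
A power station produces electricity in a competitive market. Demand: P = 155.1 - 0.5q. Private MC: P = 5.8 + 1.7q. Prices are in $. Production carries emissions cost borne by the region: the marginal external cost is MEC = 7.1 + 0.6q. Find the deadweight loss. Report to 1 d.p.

Market equilibrium (private): 5.8 + 1.7q = 155.1 - 0.5q → q_m = 67.8636.
Social marginal cost = private MC + MEC = 12.9 + 2.3q.
Set SMC = demand: 12.9 + 2.3q = 155.1 - 0.5q → q* = 50.7857.
The welfare-loss triangle has base |q_m − q*| and height MEC(q_m) (the vertical gap between SMC and demand is zero at q* and MEC at q_m).
DWL = ½ × 17.0779 × 47.8182 = 408.3172.

DWL = $408.3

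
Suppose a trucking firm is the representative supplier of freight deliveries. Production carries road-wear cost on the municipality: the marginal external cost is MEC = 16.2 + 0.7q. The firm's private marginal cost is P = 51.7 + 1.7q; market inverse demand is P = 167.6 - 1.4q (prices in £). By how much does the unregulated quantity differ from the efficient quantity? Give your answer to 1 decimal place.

11.2 units

Market equilibrium (private): 51.7 + 1.7q = 167.6 - 1.4q → q_m = 37.3871.
Social marginal cost = private MC + MEC = 67.9 + 2.4q.
Set SMC = demand: 67.9 + 2.4q = 167.6 - 1.4q → q* = 26.2368.
Gap = |37.3871 − 26.2368| = 11.1503.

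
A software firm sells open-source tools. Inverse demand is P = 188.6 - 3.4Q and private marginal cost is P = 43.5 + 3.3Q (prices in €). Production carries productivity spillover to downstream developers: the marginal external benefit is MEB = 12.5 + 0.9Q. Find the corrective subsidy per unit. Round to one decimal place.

Social marginal cost = private MC − MEB = 31.0 + 2.4Q.
Set SMC = demand: 31.0 + 2.4Q = 188.6 - 3.4Q → Q* = 27.1724.
The Pigouvian subsidy equals MEB at Q*: 12.5 + 0.9×27.1724 = 36.9552.

subsidy = €37.0 per unit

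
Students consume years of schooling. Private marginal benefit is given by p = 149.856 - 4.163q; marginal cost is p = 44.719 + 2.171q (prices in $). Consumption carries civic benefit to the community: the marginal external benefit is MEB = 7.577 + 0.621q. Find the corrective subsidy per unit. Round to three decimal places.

Social marginal benefit = demand + MEB = 157.433 - 3.542q.
Set SMB = MC: 157.433 - 3.542q = 44.719 + 2.171q → q* = 19.7294.
The Pigouvian subsidy equals MEB at q*: 7.577 + 0.621×19.7294 = 19.8290.

subsidy = $19.829 per unit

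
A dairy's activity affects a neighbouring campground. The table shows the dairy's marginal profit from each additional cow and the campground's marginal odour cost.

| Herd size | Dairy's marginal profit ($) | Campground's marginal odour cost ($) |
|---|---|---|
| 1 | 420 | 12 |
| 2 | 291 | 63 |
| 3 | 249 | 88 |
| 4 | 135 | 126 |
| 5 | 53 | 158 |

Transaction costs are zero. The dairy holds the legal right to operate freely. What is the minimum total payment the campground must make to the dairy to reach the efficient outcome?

Left alone the dairy would choose level 5 (marginal profit stays positive).
Efficient level: k* = 4 (marginal profit ≥ marginal odour cost through 4).
The campground must at least cover the dairy's forgone profit from cutting 5→4: 53 = 53.

$53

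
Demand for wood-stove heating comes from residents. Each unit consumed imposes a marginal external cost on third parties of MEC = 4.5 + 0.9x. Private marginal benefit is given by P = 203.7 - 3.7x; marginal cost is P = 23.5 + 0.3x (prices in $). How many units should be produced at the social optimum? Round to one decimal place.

x* = 35.9

Social marginal benefit = demand − MEC = 199.2 - 4.6x.
Set SMB = MC: 199.2 - 4.6x = 23.5 + 0.3x → x* = 35.8571.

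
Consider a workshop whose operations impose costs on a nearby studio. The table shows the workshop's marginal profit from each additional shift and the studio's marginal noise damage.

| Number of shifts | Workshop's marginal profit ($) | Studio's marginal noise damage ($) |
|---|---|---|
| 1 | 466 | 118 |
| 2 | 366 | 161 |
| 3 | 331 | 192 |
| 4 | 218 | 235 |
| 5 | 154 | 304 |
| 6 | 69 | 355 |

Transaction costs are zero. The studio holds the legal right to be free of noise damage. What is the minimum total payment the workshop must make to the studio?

Efficient level: marginal profit ≥ marginal noise damage through level 3, so k* = 3.
With the studio holding the right, the workshop must at least compensate total damage at k*: 118 + 161 + 192 = 471.

$471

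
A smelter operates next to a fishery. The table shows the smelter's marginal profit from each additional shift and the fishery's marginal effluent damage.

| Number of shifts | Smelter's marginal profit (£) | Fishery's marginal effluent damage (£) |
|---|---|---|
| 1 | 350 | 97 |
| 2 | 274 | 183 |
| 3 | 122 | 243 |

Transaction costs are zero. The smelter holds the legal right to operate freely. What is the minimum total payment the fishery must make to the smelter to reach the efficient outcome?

Left alone the smelter would choose level 3 (marginal profit stays positive).
Efficient level: k* = 2 (marginal profit ≥ marginal effluent damage through 2).
The fishery must at least cover the smelter's forgone profit from cutting 3→2: 122 = 122.

£122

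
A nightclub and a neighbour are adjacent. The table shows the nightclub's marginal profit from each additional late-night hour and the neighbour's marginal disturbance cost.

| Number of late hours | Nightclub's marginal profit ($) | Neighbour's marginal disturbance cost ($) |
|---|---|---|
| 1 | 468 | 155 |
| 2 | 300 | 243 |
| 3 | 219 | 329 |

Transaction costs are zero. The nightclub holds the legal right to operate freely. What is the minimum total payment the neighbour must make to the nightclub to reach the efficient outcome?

$219

Left alone the nightclub would choose level 3 (marginal profit stays positive).
Efficient level: k* = 2 (marginal profit ≥ marginal disturbance cost through 2).
The neighbour must at least cover the nightclub's forgone profit from cutting 3→2: 219 = 219.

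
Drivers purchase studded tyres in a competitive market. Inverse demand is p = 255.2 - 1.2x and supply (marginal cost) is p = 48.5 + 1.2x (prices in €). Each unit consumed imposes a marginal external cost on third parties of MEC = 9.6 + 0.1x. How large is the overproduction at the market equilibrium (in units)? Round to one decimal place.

Market equilibrium (private): 48.5 + 1.2x = 255.2 - 1.2x → x_m = 86.1250.
Social marginal benefit = demand − MEC = 245.6 - 1.3x.
Set SMB = MC: 245.6 - 1.3x = 48.5 + 1.2x → x* = 78.8400.
Gap = |86.1250 − 78.8400| = 7.2850.

7.3 units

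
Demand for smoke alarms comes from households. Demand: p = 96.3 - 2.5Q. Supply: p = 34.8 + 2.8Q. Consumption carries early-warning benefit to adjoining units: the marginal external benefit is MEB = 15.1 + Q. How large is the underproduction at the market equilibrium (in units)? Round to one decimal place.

6.2 units

Market equilibrium (private): 34.8 + 2.8Q = 96.3 - 2.5Q → Q_m = 11.6038.
Social marginal benefit = demand + MEB = 111.4 - 1.5Q.
Set SMB = MC: 111.4 - 1.5Q = 34.8 + 2.8Q → Q* = 17.8140.
Gap = |11.6038 − 17.8140| = 6.2102.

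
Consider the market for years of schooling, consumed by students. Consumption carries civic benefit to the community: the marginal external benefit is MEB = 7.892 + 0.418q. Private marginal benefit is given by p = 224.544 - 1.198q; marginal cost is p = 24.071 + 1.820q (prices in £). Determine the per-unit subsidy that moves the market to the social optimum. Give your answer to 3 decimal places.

Social marginal benefit = demand + MEB = 232.436 - 0.780q.
Set SMB = MC: 232.436 - 0.780q = 24.071 + 1.820q → q* = 80.1404.
The Pigouvian subsidy equals MEB at q*: 7.892 + 0.418×80.1404 = 41.3907.

subsidy = £41.391 per unit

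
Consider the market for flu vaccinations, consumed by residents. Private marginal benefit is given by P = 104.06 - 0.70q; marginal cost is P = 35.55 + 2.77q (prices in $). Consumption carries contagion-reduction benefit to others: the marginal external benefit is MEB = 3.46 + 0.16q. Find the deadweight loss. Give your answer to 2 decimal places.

Market equilibrium (private): 35.55 + 2.77q = 104.06 - 0.70q → q_m = 19.7435.
Social marginal benefit = demand + MEB = 107.52 - 0.54q.
Set SMB = MC: 107.52 - 0.54q = 35.55 + 2.77q → q* = 21.7432.
Height of the DWL triangle at q_m is SMB(q_m) − MC(q_m) = MEB(q_m) = 6.6190.
DWL = ½ × 1.9997 × 6.6190 = 6.6180.

DWL = $6.62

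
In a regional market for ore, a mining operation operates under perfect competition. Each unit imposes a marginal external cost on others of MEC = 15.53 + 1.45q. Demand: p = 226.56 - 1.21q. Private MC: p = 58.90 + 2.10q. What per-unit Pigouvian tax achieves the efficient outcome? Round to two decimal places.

tax = 61.87 per unit

Social marginal cost = private MC + MEC = 74.43 + 3.55q.
Set SMC = demand: 74.43 + 3.55q = 226.56 - 1.21q → q* = 31.9601.
The Pigouvian tax equals MEC at q*: 15.53 + 1.45×31.9601 = 61.8721.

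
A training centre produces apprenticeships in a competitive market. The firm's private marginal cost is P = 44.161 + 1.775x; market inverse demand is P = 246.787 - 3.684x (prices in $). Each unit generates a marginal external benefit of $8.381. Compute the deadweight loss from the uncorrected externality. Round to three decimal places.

DWL = $6.434

Market equilibrium (private): 44.161 + 1.775x = 246.787 - 3.684x → x_m = 37.1178.
Social marginal cost = private MC − MEB = 35.780 + 1.775x.
Set SMC = demand: 35.780 + 1.775x = 246.787 - 3.684x → x* = 38.6531.
Height of the DWL triangle at x_m is demand(x_m) − SMC(x_m) = MEB(x_m) = 8.3810.
DWL = ½ × 1.5353 × 8.3810 = 6.4337.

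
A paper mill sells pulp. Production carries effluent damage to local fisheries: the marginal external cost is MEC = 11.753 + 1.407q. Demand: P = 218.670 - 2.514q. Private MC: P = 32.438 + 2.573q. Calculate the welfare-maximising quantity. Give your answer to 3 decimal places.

q* = 26.868

Social marginal cost = private MC + MEC = 44.191 + 3.980q.
Set SMC = demand: 44.191 + 3.980q = 218.670 - 2.514q → q* = 26.8677.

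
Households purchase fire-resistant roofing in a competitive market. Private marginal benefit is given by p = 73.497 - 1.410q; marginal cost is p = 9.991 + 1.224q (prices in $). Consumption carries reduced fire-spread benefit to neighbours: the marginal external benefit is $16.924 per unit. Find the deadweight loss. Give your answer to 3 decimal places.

DWL = $54.370

Market equilibrium (private): 9.991 + 1.224q = 73.497 - 1.410q → q_m = 24.1101.
Social marginal benefit = demand + MEB = 90.421 - 1.410q.
Set SMB = MC: 90.421 - 1.410q = 9.991 + 1.224q → q* = 30.5353.
The welfare-loss triangle has base |q_m − q*| and height MEB(q_m) (the vertical gap between SMB and MC is zero at q* and MEB at q_m).
DWL = ½ × 6.4252 × 16.9240 = 54.3700.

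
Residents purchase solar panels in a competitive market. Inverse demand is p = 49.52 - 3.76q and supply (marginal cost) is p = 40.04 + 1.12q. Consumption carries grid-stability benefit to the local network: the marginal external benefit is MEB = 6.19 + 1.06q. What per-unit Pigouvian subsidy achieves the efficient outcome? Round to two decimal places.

subsidy = 10.54 per unit

Social marginal benefit = demand + MEB = 55.71 - 2.70q.
Set SMB = MC: 55.71 - 2.70q = 40.04 + 1.12q → q* = 4.1021.
The Pigouvian subsidy equals MEB at q*: 6.19 + 1.06×4.1021 = 10.5382.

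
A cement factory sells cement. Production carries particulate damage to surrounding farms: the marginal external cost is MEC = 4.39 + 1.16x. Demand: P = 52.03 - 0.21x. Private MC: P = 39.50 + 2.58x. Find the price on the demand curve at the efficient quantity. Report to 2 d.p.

Social marginal cost = private MC + MEC = 43.89 + 3.74x.
Set SMC = demand: 43.89 + 3.74x = 52.03 - 0.21x → x* = 2.0608.
Consumer price on the demand curve at x*: 52.03 − 0.21×2.0608 = 51.5972.

P = 51.60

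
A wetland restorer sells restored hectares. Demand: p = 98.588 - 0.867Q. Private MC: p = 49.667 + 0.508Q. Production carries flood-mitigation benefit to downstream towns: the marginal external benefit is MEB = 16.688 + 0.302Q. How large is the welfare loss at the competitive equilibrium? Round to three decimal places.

DWL = 350.680

Market equilibrium (private): 49.667 + 0.508Q = 98.588 - 0.867Q → Q_m = 35.5789.
Social marginal cost = private MC − MEB = 32.979 + 0.206Q.
Set SMC = demand: 32.979 + 0.206Q = 98.588 - 0.867Q → Q* = 61.1454.
Height of the DWL triangle at Q_m is demand(Q_m) − SMC(Q_m) = MEB(Q_m) = 27.4328.
DWL = ½ × 25.5665 × 27.4328 = 350.6803.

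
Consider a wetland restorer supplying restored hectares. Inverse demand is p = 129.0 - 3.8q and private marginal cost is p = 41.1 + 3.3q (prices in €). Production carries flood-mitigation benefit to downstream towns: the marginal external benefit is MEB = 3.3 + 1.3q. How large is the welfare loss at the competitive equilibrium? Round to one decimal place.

DWL = €32.4

Market equilibrium (private): 41.1 + 3.3q = 129.0 - 3.8q → q_m = 12.3803.
Social marginal cost = private MC − MEB = 37.8 + 2.0q.
Set SMC = demand: 37.8 + 2.0q = 129.0 - 3.8q → q* = 15.7241.
The welfare-loss triangle has base |q_m − q*| and height MEB(q_m) (the vertical gap between SMC and demand is zero at q* and MEB at q_m).
DWL = ½ × 3.3438 × 19.3944 = 32.4255.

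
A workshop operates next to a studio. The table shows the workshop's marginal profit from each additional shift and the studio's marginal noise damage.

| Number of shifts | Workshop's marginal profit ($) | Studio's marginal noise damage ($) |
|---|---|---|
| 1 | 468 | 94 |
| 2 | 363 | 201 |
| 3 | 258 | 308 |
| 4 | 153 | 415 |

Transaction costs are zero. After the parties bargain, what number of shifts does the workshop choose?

Bargaining reaches the level where marginal profit last exceeds marginal noise damage.
That holds through level 2 (363 ≥ 201) but not at 3 (258 < 308).

2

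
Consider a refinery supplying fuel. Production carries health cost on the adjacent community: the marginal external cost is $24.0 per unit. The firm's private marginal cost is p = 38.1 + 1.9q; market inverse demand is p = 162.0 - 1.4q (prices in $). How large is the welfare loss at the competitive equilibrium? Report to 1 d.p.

Market equilibrium (private): 38.1 + 1.9q = 162.0 - 1.4q → q_m = 37.5455.
Social marginal cost = private MC + MEC = 62.1 + 1.9q.
Set SMC = demand: 62.1 + 1.9q = 162.0 - 1.4q → q* = 30.2727.
Height of the DWL triangle at q_m is SMC(q_m) − demand(q_m) = MEC(q_m) = 24.0000.
DWL = ½ × 7.2728 × 24.0000 = 87.2736.

DWL = $87.3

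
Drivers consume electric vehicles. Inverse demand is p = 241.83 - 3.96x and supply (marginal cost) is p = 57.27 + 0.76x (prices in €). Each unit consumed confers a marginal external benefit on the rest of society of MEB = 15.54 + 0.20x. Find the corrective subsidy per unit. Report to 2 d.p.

Social marginal benefit = demand + MEB = 257.37 - 3.76x.
Set SMB = MC: 257.37 - 3.76x = 57.27 + 0.76x → x* = 44.2699.
The Pigouvian subsidy equals MEB at x*: 15.54 + 0.20×44.2699 = 24.3940.

subsidy = €24.39 per unit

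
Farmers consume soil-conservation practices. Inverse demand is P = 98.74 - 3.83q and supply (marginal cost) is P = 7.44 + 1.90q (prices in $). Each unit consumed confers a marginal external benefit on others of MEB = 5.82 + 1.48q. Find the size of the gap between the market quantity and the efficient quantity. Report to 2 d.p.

Market equilibrium (private): 7.44 + 1.90q = 98.74 - 3.83q → q_m = 15.9337.
Social marginal benefit = demand + MEB = 104.56 - 2.35q.
Set SMB = MC: 104.56 - 2.35q = 7.44 + 1.90q → q* = 22.8518.
Gap = |15.9337 − 22.8518| = 6.9181.

6.92 units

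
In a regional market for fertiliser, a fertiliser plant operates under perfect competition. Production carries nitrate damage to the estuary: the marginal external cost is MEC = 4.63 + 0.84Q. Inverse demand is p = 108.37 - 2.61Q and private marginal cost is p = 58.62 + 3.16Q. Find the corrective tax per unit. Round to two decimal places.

Social marginal cost = private MC + MEC = 63.25 + 4.00Q.
Set SMC = demand: 63.25 + 4.00Q = 108.37 - 2.61Q → Q* = 6.8260.
The Pigouvian tax equals MEC at Q*: 4.63 + 0.84×6.8260 = 10.3638.

tax = 10.36 per unit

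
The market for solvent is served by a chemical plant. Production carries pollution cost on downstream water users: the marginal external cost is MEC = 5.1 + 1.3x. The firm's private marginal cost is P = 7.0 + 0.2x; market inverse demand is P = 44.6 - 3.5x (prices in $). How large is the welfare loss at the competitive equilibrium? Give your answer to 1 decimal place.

DWL = $33.5

Market equilibrium (private): 7.0 + 0.2x = 44.6 - 3.5x → x_m = 10.1622.
Social marginal cost = private MC + MEC = 12.1 + 1.5x.
Set SMC = demand: 12.1 + 1.5x = 44.6 - 3.5x → x* = 6.5000.
The welfare-loss triangle has base |x_m − x*| and height MEC(x_m) (the vertical gap between SMC and demand is zero at x* and MEC at x_m).
DWL = ½ × 3.6622 × 18.3108 = 33.5289.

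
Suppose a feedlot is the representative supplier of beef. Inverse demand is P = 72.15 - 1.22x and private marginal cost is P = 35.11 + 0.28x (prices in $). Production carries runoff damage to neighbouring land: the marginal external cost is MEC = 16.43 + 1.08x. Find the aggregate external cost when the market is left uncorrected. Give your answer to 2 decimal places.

$734.98

Market equilibrium (private): 35.11 + 0.28x = 72.15 - 1.22x → x_m = 24.6933.
Total external cost = ∫₀^{x_m} (16.43 + 1.08x) dx = 16.43×24.6933 + ½×1.08×24.6933² = 734.9808.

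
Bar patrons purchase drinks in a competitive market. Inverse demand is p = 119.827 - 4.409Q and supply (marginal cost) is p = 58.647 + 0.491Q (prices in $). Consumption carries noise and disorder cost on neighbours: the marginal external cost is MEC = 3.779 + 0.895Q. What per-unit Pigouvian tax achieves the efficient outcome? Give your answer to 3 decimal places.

tax = $12.644 per unit

Social marginal benefit = demand − MEC = 116.048 - 5.304Q.
Set SMB = MC: 116.048 - 5.304Q = 58.647 + 0.491Q → Q* = 9.9053.
The Pigouvian tax equals MEC at Q*: 3.779 + 0.895×9.9053 = 12.6442.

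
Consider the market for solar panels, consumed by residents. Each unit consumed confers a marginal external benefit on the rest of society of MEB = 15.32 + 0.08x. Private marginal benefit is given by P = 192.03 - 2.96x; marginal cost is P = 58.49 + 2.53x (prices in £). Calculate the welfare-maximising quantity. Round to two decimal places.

Social marginal benefit = demand + MEB = 207.35 - 2.88x.
Set SMB = MC: 207.35 - 2.88x = 58.49 + 2.53x → x* = 27.5157.

x* = 27.52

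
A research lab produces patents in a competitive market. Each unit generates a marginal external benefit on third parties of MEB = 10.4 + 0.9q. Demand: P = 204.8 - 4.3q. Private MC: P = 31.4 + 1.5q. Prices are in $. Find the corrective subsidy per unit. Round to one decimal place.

subsidy = $44.2 per unit

Social marginal cost = private MC − MEB = 21.0 + 0.6q.
Set SMC = demand: 21.0 + 0.6q = 204.8 - 4.3q → q* = 37.5102.
The Pigouvian subsidy equals MEB at q*: 10.4 + 0.9×37.5102 = 44.1592.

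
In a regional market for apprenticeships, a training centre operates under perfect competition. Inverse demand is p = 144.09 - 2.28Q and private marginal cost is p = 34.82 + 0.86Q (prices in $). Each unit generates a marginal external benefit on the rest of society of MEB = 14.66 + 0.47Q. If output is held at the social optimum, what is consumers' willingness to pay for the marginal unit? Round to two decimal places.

Social marginal cost = private MC − MEB = 20.16 + 0.39Q.
Set SMC = demand: 20.16 + 0.39Q = 144.09 - 2.28Q → Q* = 46.4157.
Consumer price on the demand curve at Q*: 144.09 − 2.28×46.4157 = 38.2622.

P = $38.26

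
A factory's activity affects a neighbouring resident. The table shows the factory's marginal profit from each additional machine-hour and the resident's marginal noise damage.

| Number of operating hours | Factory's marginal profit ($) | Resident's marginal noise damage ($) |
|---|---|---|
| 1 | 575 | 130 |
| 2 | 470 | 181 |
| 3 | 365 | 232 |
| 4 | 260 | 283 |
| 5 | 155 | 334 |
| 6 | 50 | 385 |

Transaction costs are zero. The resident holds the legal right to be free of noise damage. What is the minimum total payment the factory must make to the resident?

Efficient level: marginal profit ≥ marginal noise damage through level 3, so k* = 3.
With the resident holding the right, the factory must at least compensate total damage at k*: 130 + 181 + 232 = 543.

$543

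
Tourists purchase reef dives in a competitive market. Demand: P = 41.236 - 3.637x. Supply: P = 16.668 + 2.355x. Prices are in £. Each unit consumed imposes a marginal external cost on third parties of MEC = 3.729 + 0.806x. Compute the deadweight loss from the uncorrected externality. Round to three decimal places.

DWL = £3.639

Market equilibrium (private): 16.668 + 2.355x = 41.236 - 3.637x → x_m = 4.1001.
Social marginal benefit = demand − MEC = 37.507 - 4.443x.
Set SMB = MC: 37.507 - 4.443x = 16.668 + 2.355x → x* = 3.0655.
The welfare-loss triangle has base |x_m − x*| and height MEC(x_m) (the vertical gap between SMB and MC is zero at x* and MEC at x_m).
DWL = ½ × 1.0346 × 7.0337 = 3.6385.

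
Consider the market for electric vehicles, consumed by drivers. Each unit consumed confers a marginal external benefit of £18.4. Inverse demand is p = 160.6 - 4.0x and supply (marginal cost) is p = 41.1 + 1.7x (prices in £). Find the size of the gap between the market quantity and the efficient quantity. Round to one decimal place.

3.2 units

Market equilibrium (private): 41.1 + 1.7x = 160.6 - 4.0x → x_m = 20.9649.
Social marginal benefit = demand + MEB = 179.0 - 4.0x.
Set SMB = MC: 179.0 - 4.0x = 41.1 + 1.7x → x* = 24.1930.
Gap = |20.9649 − 24.1930| = 3.2281.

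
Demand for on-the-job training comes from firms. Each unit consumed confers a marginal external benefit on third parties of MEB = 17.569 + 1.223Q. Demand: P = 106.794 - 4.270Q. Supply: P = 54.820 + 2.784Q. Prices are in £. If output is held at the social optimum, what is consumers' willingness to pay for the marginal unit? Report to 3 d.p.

P = £55.868

Social marginal benefit = demand + MEB = 124.363 - 3.047Q.
Set SMB = MC: 124.363 - 3.047Q = 54.820 + 2.784Q → Q* = 11.9264.
Consumer price on the demand curve at Q*: 106.794 − 4.270×11.9264 = 55.8683.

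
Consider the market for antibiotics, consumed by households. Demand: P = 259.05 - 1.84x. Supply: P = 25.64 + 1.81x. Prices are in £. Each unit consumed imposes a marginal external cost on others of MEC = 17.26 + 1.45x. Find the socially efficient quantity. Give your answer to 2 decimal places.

x* = 42.38

Social marginal benefit = demand − MEC = 241.79 - 3.29x.
Set SMB = MC: 241.79 - 3.29x = 25.64 + 1.81x → x* = 42.3824.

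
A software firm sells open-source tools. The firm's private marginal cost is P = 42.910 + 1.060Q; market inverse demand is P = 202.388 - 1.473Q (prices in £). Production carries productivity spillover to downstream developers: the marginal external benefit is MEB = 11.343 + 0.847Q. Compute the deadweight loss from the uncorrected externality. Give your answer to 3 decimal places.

DWL = £1240.284

Market equilibrium (private): 42.910 + 1.060Q = 202.388 - 1.473Q → Q_m = 62.9601.
Social marginal cost = private MC − MEB = 31.567 + 0.213Q.
Set SMC = demand: 31.567 + 0.213Q = 202.388 - 1.473Q → Q* = 101.3173.
The welfare-loss triangle has base |Q_m − Q*| and height MEB(Q_m) (the vertical gap between SMC and demand is zero at Q* and MEB at Q_m).
DWL = ½ × 38.3572 × 64.6702 = 1240.2839.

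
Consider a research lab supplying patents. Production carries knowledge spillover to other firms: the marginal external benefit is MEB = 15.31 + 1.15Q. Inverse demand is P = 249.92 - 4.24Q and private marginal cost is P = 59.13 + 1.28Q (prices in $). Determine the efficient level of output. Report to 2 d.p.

Social marginal cost = private MC − MEB = 43.82 + 0.13Q.
Set SMC = demand: 43.82 + 0.13Q = 249.92 - 4.24Q → Q* = 47.1625.

Q* = 47.16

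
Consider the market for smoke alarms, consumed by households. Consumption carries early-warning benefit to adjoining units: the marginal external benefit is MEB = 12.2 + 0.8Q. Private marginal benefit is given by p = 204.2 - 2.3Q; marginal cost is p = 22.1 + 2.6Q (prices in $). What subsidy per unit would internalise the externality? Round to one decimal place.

Social marginal benefit = demand + MEB = 216.4 - 1.5Q.
Set SMB = MC: 216.4 - 1.5Q = 22.1 + 2.6Q → Q* = 47.3902.
The Pigouvian subsidy equals MEB at Q*: 12.2 + 0.8×47.3902 = 50.1122.

subsidy = $50.1 per unit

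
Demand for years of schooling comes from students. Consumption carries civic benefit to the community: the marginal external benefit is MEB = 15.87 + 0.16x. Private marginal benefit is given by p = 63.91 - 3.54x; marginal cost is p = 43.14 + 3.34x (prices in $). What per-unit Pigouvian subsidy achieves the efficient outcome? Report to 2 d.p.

subsidy = $16.74 per unit

Social marginal benefit = demand + MEB = 79.78 - 3.38x.
Set SMB = MC: 79.78 - 3.38x = 43.14 + 3.34x → x* = 5.4524.
The Pigouvian subsidy equals MEB at x*: 15.87 + 0.16×5.4524 = 16.7424.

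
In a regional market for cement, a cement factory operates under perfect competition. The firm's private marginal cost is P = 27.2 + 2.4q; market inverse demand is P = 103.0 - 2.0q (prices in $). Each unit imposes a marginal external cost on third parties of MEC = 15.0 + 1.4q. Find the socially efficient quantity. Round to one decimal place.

Social marginal cost = private MC + MEC = 42.2 + 3.8q.
Set SMC = demand: 42.2 + 3.8q = 103.0 - 2.0q → q* = 10.4828.

q* = 10.5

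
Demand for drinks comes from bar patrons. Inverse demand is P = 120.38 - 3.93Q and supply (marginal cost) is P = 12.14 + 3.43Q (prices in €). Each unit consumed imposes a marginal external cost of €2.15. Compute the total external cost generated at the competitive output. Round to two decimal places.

€31.62

Market equilibrium (private): 12.14 + 3.43Q = 120.38 - 3.93Q → Q_m = 14.7065.
Total external cost = MEC × Q_m = 2.15 × 14.7065 = 31.6190.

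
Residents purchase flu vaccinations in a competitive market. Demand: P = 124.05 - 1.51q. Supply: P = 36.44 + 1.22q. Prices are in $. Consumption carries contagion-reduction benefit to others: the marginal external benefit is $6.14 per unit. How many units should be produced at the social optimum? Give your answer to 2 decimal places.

Social marginal benefit = demand + MEB = 130.19 - 1.51q.
Set SMB = MC: 130.19 - 1.51q = 36.44 + 1.22q → q* = 34.3407.

q* = 34.34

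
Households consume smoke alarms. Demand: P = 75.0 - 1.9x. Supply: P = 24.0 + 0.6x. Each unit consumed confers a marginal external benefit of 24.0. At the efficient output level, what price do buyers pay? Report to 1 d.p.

Social marginal benefit = demand + MEB = 99.0 - 1.9x.
Set SMB = MC: 99.0 - 1.9x = 24.0 + 0.6x → x* = 30.0000.
Consumer price on the demand curve at x*: 75.0 − 1.9×30.0000 = 18.0000.

P = 18.0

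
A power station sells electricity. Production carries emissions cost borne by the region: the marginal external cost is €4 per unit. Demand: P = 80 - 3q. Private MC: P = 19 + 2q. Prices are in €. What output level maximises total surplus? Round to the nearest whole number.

q* = 11

Social marginal cost = private MC + MEC = 23 + 2q.
Set SMC = demand: 23 + 2q = 80 - 3q → q* = 11.4000.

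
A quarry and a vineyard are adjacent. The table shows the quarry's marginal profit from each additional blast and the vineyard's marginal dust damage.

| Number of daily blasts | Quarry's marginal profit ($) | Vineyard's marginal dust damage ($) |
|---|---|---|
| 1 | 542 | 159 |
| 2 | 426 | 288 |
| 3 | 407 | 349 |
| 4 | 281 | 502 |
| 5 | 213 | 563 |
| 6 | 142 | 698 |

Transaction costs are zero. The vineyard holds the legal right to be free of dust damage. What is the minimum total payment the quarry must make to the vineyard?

$796

Efficient level: marginal profit ≥ marginal dust damage through level 3, so k* = 3.
With the vineyard holding the right, the quarry must at least compensate total damage at k*: 159 + 288 + 349 = 796.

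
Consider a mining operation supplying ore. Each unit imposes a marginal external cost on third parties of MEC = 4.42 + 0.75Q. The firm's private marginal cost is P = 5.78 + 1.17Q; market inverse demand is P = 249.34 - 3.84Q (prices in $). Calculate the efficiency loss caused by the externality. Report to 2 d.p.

DWL = $145.07

Market equilibrium (private): 5.78 + 1.17Q = 249.34 - 3.84Q → Q_m = 48.6148.
Social marginal cost = private MC + MEC = 10.20 + 1.92Q.
Set SMC = demand: 10.20 + 1.92Q = 249.34 - 3.84Q → Q* = 41.5174.
Between Q* and Q_m the wedge SMC − demand runs linearly from 0 to MEC(Q_m), so the loss is a triangle.
DWL = ½ × 7.0974 × 40.8811 = 145.0748.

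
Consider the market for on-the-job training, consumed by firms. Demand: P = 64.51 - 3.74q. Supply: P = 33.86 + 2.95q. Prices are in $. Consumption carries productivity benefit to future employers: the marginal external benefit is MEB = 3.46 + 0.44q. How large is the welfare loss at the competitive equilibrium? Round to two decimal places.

DWL = $2.40

Market equilibrium (private): 33.86 + 2.95q = 64.51 - 3.74q → q_m = 4.5815.
Social marginal benefit = demand + MEB = 67.97 - 3.30q.
Set SMB = MC: 67.97 - 3.30q = 33.86 + 2.95q → q* = 5.4576.
The welfare-loss triangle has base |q_m − q*| and height MEB(q_m) (the vertical gap between SMB and MC is zero at q* and MEB at q_m).
DWL = ½ × 0.8761 × 5.4758 = 2.3987.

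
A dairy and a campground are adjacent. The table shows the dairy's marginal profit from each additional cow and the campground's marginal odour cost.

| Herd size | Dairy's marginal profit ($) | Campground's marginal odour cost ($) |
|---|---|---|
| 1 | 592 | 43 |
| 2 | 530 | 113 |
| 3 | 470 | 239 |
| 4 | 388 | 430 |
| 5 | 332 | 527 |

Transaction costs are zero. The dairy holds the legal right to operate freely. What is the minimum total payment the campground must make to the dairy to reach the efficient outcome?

$720

Left alone the dairy would choose level 5 (marginal profit stays positive).
Efficient level: k* = 3 (marginal profit ≥ marginal odour cost through 3).
The campground must at least cover the dairy's forgone profit from cutting 5→3: 388 + 332 = 720.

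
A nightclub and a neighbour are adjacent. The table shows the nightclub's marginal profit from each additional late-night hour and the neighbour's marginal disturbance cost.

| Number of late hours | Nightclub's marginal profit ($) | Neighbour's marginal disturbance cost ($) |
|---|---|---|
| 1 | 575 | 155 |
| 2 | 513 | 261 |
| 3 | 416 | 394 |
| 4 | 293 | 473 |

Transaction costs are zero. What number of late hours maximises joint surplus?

Bargaining reaches the level where marginal profit last exceeds marginal disturbance cost.
That holds through level 3 (416 ≥ 394) but not at 4 (293 < 473).

3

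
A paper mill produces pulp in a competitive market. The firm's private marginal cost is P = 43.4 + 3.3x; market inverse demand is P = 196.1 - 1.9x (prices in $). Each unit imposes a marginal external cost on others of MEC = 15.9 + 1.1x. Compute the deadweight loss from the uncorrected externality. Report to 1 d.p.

DWL = $184.4

Market equilibrium (private): 43.4 + 3.3x = 196.1 - 1.9x → x_m = 29.3654.
Social marginal cost = private MC + MEC = 59.3 + 4.4x.
Set SMC = demand: 59.3 + 4.4x = 196.1 - 1.9x → x* = 21.7143.
Between x* and x_m the wedge SMC − demand runs linearly from 0 to MEC(x_m), so the loss is a triangle.
DWL = ½ × 7.6511 × 48.2019 = 184.3988.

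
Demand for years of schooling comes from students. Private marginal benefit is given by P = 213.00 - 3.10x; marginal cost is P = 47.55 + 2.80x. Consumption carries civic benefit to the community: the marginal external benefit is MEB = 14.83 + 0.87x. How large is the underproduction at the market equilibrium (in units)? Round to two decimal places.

Market equilibrium (private): 47.55 + 2.80x = 213.00 - 3.10x → x_m = 28.0424.
Social marginal benefit = demand + MEB = 227.83 - 2.23x.
Set SMB = MC: 227.83 - 2.23x = 47.55 + 2.80x → x* = 35.8410.
Gap = |28.0424 − 35.8410| = 7.7986.

7.80 units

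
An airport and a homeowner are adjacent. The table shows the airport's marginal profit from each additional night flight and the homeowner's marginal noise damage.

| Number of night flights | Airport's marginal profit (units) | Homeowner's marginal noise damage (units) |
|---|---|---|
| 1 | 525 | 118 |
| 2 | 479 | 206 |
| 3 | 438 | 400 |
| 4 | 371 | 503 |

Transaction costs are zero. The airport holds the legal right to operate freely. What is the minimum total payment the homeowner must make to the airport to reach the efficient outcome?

Left alone the airport would choose level 4 (marginal profit stays positive).
Efficient level: k* = 3 (marginal profit ≥ marginal noise damage through 3).
The homeowner must at least cover the airport's forgone profit from cutting 4→3: 371 = 371.

371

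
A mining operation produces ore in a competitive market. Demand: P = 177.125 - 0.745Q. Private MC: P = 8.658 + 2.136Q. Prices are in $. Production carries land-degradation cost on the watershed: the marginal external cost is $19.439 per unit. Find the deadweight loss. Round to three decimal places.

Market equilibrium (private): 8.658 + 2.136Q = 177.125 - 0.745Q → Q_m = 58.4752.
Social marginal cost = private MC + MEC = 28.097 + 2.136Q.
Set SMC = demand: 28.097 + 2.136Q = 177.125 - 0.745Q → Q* = 51.7279.
Between Q* and Q_m the wedge SMC − demand runs linearly from 0 to MEC(Q_m), so the loss is a triangle.
DWL = ½ × 6.7473 × 19.4390 = 65.5804.

DWL = $65.580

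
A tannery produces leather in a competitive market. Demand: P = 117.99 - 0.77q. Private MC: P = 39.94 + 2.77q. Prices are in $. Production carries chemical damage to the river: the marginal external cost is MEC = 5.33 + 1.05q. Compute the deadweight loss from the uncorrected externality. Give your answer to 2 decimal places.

DWL = $88.36

Market equilibrium (private): 39.94 + 2.77q = 117.99 - 0.77q → q_m = 22.0480.
Social marginal cost = private MC + MEC = 45.27 + 3.82q.
Set SMC = demand: 45.27 + 3.82q = 117.99 - 0.77q → q* = 15.8431.
Height of the DWL triangle at q_m is SMC(q_m) − demand(q_m) = MEC(q_m) = 28.4804.
DWL = ½ × 6.2049 × 28.4804 = 88.3590.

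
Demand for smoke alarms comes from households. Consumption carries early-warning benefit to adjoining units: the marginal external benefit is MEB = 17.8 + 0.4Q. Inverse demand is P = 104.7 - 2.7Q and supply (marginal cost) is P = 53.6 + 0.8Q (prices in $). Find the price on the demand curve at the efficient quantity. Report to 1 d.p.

Social marginal benefit = demand + MEB = 122.5 - 2.3Q.
Set SMB = MC: 122.5 - 2.3Q = 53.6 + 0.8Q → Q* = 22.2258.
Consumer price on the demand curve at Q*: 104.7 − 2.7×22.2258 = 44.6903.

P = $44.7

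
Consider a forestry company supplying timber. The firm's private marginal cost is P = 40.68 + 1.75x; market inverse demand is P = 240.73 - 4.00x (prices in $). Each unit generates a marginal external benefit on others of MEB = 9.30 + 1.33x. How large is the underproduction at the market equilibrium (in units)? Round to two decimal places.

Market equilibrium (private): 40.68 + 1.75x = 240.73 - 4.00x → x_m = 34.7913.
Social marginal cost = private MC − MEB = 31.38 + 0.42x.
Set SMC = demand: 31.38 + 0.42x = 240.73 - 4.00x → x* = 47.3643.
Gap = |34.7913 − 47.3643| = 12.5730.

12.57 units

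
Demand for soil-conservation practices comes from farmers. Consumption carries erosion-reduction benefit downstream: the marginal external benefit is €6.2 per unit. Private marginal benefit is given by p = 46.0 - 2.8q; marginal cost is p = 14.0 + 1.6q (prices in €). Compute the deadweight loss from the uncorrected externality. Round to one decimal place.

DWL = €4.4

Market equilibrium (private): 14.0 + 1.6q = 46.0 - 2.8q → q_m = 7.2727.
Social marginal benefit = demand + MEB = 52.2 - 2.8q.
Set SMB = MC: 52.2 - 2.8q = 14.0 + 1.6q → q* = 8.6818.
The welfare-loss triangle has base |q_m − q*| and height MEB(q_m) (the vertical gap between SMB and MC is zero at q* and MEB at q_m).
DWL = ½ × 1.4091 × 6.2000 = 4.3682.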